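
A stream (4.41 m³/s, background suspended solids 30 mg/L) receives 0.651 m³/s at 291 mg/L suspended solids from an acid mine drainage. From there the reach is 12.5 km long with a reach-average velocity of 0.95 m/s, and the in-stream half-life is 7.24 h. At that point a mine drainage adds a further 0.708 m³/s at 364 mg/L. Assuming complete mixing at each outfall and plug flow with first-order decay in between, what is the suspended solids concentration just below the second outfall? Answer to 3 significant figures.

84.0 mg/L

After mixing, C = (4.410·30.00 + 0.6510·291.0) / 5.061 = 321.7/5.061 = 63.57 mg/L; combined flow 5.061 m³/s.
Travel time t = 12.5·1000 / 0.95 = 13160 s = 3.655 h.
Half-life 7.24 h → k = ln 2 / 7.24 = 0.09574 h⁻¹ = 2.298 d⁻¹.
First-order decay: C = 63.57·exp(−k·t) = 63.57·0.7047 = 44.80 mg/L.
Second outfall: C = (5.061·44.80 + 0.7080·364.0)/5.769 = 83.98 mg/L.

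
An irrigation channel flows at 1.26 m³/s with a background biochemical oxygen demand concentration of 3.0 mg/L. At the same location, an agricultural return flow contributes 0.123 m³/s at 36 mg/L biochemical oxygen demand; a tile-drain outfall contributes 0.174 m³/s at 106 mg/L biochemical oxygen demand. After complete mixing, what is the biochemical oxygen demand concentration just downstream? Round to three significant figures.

17.1 mg/L

Mixed concentration C = ΣQC/ΣQ = (1.260·3.000 + 0.1230·36.00 + 0.1740·106.0) / 1.557 = 26.65/1.557 = 17.12 mg/L.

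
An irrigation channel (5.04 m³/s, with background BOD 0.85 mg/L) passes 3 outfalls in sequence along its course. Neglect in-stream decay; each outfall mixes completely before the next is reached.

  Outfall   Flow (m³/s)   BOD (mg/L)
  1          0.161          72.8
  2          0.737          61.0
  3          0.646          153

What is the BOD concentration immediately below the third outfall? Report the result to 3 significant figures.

24.3 mg/L

Below outfall 1: Q → 5.201 m³/s, C = (5.040·0.8500 + 0.1610·72.80)/5.201 = 3.077 mg/L.
Below outfall 2: Q → 5.938 m³/s, C = (5.201·3.077 + 0.7370·61.00)/5.938 = 10.27 mg/L.
Below outfall 3: Q → 6.584 m³/s, C = (5.938·10.27 + 0.6460·153.0)/6.584 = 24.27 mg/L.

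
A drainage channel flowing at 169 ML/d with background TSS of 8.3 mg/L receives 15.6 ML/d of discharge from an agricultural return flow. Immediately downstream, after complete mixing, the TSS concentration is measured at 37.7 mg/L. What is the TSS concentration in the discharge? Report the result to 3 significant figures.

356 mg/L

Mass balance: 169.0·8.300 + 15.60·Cₑ = 184.6·37.70
→ Cₑ = (184.6·37.70 − 169.0·8.300) / 15.60 = 356.2 mg/L.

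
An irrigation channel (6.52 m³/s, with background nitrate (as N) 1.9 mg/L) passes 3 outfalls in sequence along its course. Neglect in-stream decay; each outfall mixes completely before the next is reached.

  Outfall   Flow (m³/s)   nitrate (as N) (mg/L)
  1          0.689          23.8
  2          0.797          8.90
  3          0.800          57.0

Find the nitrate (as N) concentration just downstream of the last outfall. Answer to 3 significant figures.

Outfall 1: combined Q = 7.209 m³/s; C = (6.520·1.900 + 0.6890·23.80)/7.209 = 3.993 mg/L.
Outfall 2: combined Q = 8.006 m³/s; C = (7.209·3.993 + 0.7970·8.900)/8.006 = 4.482 mg/L.
Outfall 3: combined Q = 8.806 m³/s; C = (8.006·4.482 + 0.8000·57.00)/8.806 = 9.253 mg/L.

9.25 mg/L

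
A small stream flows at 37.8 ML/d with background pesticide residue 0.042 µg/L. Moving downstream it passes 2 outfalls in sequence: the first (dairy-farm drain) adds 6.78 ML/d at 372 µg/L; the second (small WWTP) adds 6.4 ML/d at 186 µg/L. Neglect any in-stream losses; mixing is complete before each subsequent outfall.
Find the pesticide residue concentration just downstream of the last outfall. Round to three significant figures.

After outfall 1: Q = 37.80 + 6.780 = 44.58 ML/d; C = (37.80·0.04200 + 6.780·372.0)/44.58 = 56.61 µg/L.
After outfall 2: Q = 44.58 + 6.400 = 50.98 ML/d; C = (44.58·56.61 + 6.400·186.0)/50.98 = 72.85 µg/L.

72.9 µg/L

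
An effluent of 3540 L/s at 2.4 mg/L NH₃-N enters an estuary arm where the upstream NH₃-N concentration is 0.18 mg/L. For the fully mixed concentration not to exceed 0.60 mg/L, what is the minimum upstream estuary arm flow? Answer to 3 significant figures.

15200 L/s

Set C_mix = 0.60: (Q·0.1800 + 3540·2.400) / (Q + 3540) = 0.60
→ Q = 3540·(2.400 − 0.60)/(0.60 − 0.1800) = 15170 L/s.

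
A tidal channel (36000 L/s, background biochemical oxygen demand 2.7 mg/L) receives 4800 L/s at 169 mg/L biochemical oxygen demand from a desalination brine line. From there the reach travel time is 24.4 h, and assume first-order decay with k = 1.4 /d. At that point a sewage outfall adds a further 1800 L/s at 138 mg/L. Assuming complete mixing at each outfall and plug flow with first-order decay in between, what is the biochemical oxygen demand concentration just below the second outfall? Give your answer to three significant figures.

11.0 mg/L

Conservation of mass: C = (36000·2.700 + 4800·169.0) / 40800 = 908400/40800 = 22.26 mg/L; combined flow 40800 L/s.
Decay over the reach: 22.26·exp(−kt) = 22.26·0.2409 = 5.364 mg/L.
Second outfall: C = (40800·5.364 + 1800·138.0)/42600 = 10.97 mg/L.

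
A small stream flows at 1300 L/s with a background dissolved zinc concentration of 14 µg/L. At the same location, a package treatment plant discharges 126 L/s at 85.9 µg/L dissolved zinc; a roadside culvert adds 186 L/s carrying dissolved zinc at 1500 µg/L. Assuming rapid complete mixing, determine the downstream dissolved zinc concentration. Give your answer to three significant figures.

Conservation of mass: C = (1300·14.00 + 126.0·85.90 + 186.0·1500) / 1612 = 308000/1612 = 191.1 µg/L.

191 µg/L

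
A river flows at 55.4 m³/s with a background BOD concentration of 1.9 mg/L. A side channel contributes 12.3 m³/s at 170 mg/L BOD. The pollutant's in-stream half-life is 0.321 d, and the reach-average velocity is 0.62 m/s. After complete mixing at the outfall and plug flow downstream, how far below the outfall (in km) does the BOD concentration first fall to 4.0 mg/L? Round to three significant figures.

51.9 km

Conservation of mass: C = (55.40·1.900 + 12.30·170.0) / 67.70 = 2196/67.70 = 32.44 mg/L.
Half-life 0.321 d → k = ln 2 / 0.321 = 2.159 d⁻¹.
Set 32.44·exp(−k·t) = 4.0 → t = ln(32.44/4.0)/k = 83750 s = 23.26 h.
Distance = v·t = 0.62·83750 = 51930 m = 51.93 km.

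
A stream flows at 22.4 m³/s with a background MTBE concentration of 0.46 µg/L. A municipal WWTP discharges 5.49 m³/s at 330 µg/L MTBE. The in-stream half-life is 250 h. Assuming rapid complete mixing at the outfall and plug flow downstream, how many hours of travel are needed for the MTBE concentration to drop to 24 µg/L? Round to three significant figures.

Mass balance: C = (22.40·0.4600 + 5.490·330.0) / 27.89 = 1822/27.89 = 65.33 µg/L.
Half-life 250 h → k = ln 2 / 250 = 0.002773 h⁻¹ = 0.06654 d⁻¹.
65.33·exp(−k·t) = 24 → t = ln(65.33/24)/k = 1300000 s = 361.2 h.

361 h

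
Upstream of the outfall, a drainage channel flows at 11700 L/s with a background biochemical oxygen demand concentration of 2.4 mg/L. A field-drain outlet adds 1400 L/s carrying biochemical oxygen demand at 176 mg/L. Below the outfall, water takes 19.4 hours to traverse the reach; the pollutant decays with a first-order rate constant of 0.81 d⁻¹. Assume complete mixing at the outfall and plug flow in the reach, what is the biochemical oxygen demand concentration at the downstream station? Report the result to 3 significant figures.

10.9 mg/L

Mass balance: C = (11700·2.400 + 1400·176.0) / 13100 = 274500/13100 = 20.95 mg/L.
After decay, C = 20.95 × e^(−kt) = 20.95 × 0.5196 = 10.89 mg/L.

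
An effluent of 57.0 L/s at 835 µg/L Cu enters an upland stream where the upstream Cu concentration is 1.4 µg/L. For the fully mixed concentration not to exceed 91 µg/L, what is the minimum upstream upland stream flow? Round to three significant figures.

473 L/s

Set C_mix = 91: (Q·1.400 + 57.00·835.0) / (Q + 57.00) = 91
→ Q = 57.00·(835.0 − 91)/(91 − 1.400) = 473.3 L/s.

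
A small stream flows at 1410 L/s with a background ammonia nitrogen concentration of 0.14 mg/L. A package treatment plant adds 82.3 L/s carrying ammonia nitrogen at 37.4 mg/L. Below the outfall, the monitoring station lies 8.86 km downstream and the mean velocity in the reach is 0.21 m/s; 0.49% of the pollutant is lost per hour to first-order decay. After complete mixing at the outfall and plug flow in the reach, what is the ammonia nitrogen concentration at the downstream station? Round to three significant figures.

2.07 mg/L

Conservation of mass: C = (1410·0.1400 + 82.30·37.40) / 1492 = 3275/1492 = 2.195 mg/L.
Travel time t = 8.86·1000 / 0.21 = 42190 s = 11.72 h.
0.49%/h lost → k = −ln(1 − 0.0049) = 0.004912 h⁻¹.
First-order decay: C = 2.195·exp(−k·t) = 2.195·0.9441 = 2.072 mg/L.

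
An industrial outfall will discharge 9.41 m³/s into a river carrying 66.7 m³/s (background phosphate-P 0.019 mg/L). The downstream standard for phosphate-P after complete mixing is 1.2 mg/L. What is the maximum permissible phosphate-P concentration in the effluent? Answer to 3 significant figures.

9.57 mg/L

At the limit, (Qr·Cr + Qe·Cₑ)/(Qr + Qe) = 1.2:
Cₑ = (76.11·1.2 − 66.70·0.01900) / 9.410 = 9.571 mg/L.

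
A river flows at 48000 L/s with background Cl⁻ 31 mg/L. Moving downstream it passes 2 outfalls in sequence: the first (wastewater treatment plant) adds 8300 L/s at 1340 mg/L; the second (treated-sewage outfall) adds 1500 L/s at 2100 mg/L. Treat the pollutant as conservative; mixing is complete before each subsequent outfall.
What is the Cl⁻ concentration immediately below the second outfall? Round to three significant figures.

After outfall 1: Q = 48000 + 8300 = 56300 L/s; C = (48000·31.00 + 8300·1340)/56300 = 224.0 mg/L.
After outfall 2: Q = 56300 + 1500 = 57800 L/s; C = (56300·224.0 + 1500·2100)/57800 = 272.7 mg/L.

273 mg/L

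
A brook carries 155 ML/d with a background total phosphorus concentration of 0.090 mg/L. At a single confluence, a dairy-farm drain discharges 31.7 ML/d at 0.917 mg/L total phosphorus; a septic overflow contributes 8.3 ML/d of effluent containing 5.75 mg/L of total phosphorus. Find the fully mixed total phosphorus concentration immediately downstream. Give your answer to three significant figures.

0.465 mg/L

After mixing, C = (155.0·0.09000 + 31.70·0.9170 + 8.300·5.750) / 195.0 = 90.74/195.0 = 0.4654 mg/L.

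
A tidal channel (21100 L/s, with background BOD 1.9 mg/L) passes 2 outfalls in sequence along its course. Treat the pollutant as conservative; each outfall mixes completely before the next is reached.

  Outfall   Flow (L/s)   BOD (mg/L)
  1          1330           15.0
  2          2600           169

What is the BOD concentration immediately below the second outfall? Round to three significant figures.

After outfall 1: Q = 21100 + 1330 = 22430 L/s; C = (21100·1.900 + 1330·15.00)/22430 = 2.677 mg/L.
After outfall 2: Q = 22430 + 2600 = 25030 L/s; C = (22430·2.677 + 2600·169.0)/25030 = 19.95 mg/L.

20.0 mg/L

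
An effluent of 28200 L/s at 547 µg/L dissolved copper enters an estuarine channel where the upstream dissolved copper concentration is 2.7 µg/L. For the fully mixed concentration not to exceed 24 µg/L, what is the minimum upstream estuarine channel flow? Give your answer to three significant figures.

692000 L/s

Set C_mix = 24: (Q·2.700 + 28200·547.0) / (Q + 28200) = 24
→ Q = 28200·(547.0 − 24)/(24 − 2.700) = 692400 L/s.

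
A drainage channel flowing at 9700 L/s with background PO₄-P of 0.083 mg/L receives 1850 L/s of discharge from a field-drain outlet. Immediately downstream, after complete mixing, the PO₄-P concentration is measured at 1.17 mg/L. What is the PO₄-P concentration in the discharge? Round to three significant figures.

Mass balance: 9700·0.08300 + 1850·Cₑ = 11550·1.170
→ Cₑ = (11550·1.170 − 9700·0.08300) / 1850 = 6.869 mg/L.

6.87 mg/L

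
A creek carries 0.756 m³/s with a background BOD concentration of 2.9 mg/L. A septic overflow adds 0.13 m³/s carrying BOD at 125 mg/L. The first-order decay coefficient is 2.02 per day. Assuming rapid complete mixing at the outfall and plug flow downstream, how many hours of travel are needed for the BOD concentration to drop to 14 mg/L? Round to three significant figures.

4.71 h

After mixing, C = (0.7560·2.900 + 0.1300·125.0) / 0.8860 = 18.44/0.8860 = 20.82 mg/L.
20.82·exp(−k·t) = 14 → t = ln(20.82/14)/k = 16960 s = 4.712 h.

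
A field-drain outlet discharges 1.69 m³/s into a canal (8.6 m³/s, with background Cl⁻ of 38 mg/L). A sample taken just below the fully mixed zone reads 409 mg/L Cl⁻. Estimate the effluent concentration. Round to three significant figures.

Mass balance: 8.600·38.00 + 1.690·Cₑ = 10.29·409.0
→ Cₑ = (10.29·409.0 − 8.600·38.00) / 1.690 = 2297 mg/L.

2300 mg/L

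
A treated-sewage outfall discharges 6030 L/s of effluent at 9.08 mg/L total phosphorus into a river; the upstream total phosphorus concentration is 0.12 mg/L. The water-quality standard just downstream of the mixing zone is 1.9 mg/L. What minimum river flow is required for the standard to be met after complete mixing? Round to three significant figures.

24300 L/s

Set C_mix = 1.9: (Q·0.1200 + 6030·9.080) / (Q + 6030) = 1.9
→ Q = 6030·(9.080 − 1.9)/(1.9 − 0.1200) = 24320 L/s.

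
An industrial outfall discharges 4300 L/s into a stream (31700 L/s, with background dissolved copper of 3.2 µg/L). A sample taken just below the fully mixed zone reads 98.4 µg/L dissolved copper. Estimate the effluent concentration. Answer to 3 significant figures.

Mass balance: 31700·3.200 + 4300·Cₑ = 36000·98.40
→ Cₑ = (36000·98.40 − 31700·3.200) / 4300 = 800.2 µg/L.

800 µg/L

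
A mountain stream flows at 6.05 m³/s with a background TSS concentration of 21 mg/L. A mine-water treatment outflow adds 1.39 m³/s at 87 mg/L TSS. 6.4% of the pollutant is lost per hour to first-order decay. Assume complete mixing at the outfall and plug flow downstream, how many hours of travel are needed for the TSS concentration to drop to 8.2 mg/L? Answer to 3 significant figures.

After mixing, C = (6.050·21.00 + 1.390·87.00) / 7.440 = 248.0/7.440 = 33.33 mg/L.
6.4%/h lost → k = −ln(1 − 0.064) = 0.06614 h⁻¹.
33.33·exp(−k·t) = 8.2 → t = ln(33.33/8.2)/k = 76330 s = 21.20 h.

21.2 h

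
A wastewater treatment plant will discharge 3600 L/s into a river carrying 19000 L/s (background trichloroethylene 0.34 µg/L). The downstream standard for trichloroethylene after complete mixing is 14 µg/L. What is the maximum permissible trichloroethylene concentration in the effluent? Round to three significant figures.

At the limit, (Qr·Cr + Qe·Cₑ)/(Qr + Qe) = 14:
Cₑ = (22600·14 − 19000·0.3400) / 3600 = 86.09 µg/L.

86.1 µg/L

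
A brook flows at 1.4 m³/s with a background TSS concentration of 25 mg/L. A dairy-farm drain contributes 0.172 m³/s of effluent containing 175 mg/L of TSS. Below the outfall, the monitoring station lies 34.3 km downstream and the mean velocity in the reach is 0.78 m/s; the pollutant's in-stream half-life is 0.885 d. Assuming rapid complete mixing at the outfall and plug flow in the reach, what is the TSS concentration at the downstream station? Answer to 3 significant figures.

27.8 mg/L

Flow-weighted average: C = (1.400·25.00 + 0.1720·175.0) / 1.572 = 65.10/1.572 = 41.41 mg/L.
Travel time t = 34.3·1000 / 0.78 = 43970 s = 12.22 h.
Half-life 0.885 d → k = ln 2 / 0.885 = 0.7832 d⁻¹.
Decay over the reach: 41.41·exp(−kt) = 41.41·0.6712 = 27.80 mg/L.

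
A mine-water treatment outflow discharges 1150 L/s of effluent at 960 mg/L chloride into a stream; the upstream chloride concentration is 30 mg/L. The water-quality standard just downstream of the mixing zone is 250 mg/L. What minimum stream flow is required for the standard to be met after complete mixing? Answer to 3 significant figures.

3710 L/s

Set C_mix = 250: (Q·30.00 + 1150·960.0) / (Q + 1150) = 250
→ Q = 1150·(960.0 − 250)/(250 − 30.00) = 3711 L/s.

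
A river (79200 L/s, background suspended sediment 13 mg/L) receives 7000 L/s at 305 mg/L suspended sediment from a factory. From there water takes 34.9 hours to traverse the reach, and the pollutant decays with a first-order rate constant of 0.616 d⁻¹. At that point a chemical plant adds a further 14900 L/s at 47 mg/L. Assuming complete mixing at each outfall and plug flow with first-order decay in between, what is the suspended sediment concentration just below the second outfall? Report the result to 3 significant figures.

Conservation of mass: C = (79200·13.00 + 7000·305.0) / 86200 = 3165000/86200 = 36.71 mg/L; combined flow 86200 L/s.
Applying C = C₀e^(−kt): 36.71 × 0.4083 = 14.99 mg/L.
At the second outfall, C = (86200·14.99 + 14900·47.00) / (86200 + 14900) = 19.71 mg/L.

19.7 mg/L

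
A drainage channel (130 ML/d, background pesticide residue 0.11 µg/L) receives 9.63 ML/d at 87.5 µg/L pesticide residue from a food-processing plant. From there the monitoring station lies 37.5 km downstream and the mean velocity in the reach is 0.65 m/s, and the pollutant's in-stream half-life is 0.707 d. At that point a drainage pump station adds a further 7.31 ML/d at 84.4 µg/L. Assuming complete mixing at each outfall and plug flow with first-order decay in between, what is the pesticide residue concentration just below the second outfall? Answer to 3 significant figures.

Conservation of mass: C = (130.0·0.1100 + 9.630·87.50) / 139.6 = 856.9/139.6 = 6.137 µg/L; combined flow 139.6 ML/d.
Travel time t = 37.5·1000 / 0.65 = 57690 s = 16.03 h.
Half-life 0.707 d → k = ln 2 / 0.707 = 0.9804 d⁻¹.
Decay over the reach: 6.137·exp(−kt) = 6.137·0.5196 = 3.189 µg/L.
At the second outfall, C = (139.6·3.189 + 7.310·84.40) / (139.6 + 7.310) = 7.229 µg/L.

7.23 µg/L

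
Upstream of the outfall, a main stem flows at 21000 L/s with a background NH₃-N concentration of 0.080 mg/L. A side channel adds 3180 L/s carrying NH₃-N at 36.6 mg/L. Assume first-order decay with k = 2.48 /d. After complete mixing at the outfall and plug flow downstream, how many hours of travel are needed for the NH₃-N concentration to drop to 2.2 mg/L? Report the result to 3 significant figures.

Mixed concentration C = ΣQC/ΣQ = (21000·0.08000 + 3180·36.60) / 24180 = 118100/24180 = 4.883 mg/L.
4.883·exp(−k·t) = 2.2 → t = ln(4.883/2.2)/k = 27780 s = 7.716 h.

7.72 h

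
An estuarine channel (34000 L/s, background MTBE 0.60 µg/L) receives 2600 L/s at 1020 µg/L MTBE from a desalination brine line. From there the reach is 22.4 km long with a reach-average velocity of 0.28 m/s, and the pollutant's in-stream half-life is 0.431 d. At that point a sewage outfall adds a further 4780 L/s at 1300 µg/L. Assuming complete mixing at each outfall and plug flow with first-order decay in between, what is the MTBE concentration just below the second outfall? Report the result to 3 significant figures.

Flow-weighted average: C = (34000·0.6000 + 2600·1020) / 36600 = 2672000/36600 = 73.02 µg/L; combined flow 36600 L/s.
Travel time t = 22.4·1000 / 0.28 = 80000 s = 22.22 h.
Half-life 0.431 d → k = ln 2 / 0.431 = 1.608 d⁻¹.
After decay, C = 73.02 × e^(−kt) = 73.02 × 0.2256 = 16.47 µg/L.
Second outfall: C = (36600·16.47 + 4780·1300)/41380 = 164.7 µg/L.

165 µg/L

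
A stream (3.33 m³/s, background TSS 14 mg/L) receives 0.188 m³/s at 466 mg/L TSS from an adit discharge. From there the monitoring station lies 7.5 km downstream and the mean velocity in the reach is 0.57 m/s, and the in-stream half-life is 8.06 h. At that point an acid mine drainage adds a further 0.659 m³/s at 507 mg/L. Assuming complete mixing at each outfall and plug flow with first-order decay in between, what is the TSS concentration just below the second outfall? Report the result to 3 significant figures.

103 mg/L

Mass balance: C = (3.330·14.00 + 0.1880·466.0) / 3.518 = 134.2/3.518 = 38.15 mg/L; combined flow 3.518 m³/s.
Travel time t = 7.5·1000 / 0.57 = 13160 s = 3.655 h.
Half-life 8.06 h → k = ln 2 / 8.06 = 0.08600 h⁻¹ = 2.064 d⁻¹.
After decay, C = 38.15 × e^(−kt) = 38.15 × 0.7303 = 27.86 mg/L.
At the second outfall, C = (3.518·27.86 + 0.6590·507.0) / (3.518 + 0.6590) = 103.5 mg/L.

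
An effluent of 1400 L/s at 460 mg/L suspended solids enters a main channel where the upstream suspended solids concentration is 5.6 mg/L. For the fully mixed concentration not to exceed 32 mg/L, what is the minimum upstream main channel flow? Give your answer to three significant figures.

22700 L/s

Set C_mix = 32: (Q·5.600 + 1400·460.0) / (Q + 1400) = 32
→ Q = 1400·(460.0 − 32)/(32 − 5.600) = 22700 L/s.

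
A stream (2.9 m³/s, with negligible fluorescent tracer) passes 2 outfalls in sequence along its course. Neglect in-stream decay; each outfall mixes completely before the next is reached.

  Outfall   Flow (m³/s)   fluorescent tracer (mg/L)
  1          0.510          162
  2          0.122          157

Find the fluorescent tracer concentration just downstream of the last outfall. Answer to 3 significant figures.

28.8 mg/L

Outfall 1: combined Q = 3.410 m³/s; C = (2.900·0 + 0.5100·162.0)/3.410 = 24.23 mg/L.
Outfall 2: combined Q = 3.532 m³/s; C = (3.410·24.23 + 0.1220·157.0)/3.532 = 28.81 mg/L.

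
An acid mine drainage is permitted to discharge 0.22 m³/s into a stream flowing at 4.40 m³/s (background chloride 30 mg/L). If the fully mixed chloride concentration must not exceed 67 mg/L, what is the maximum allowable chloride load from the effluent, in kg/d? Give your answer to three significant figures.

15300 kg/d

Mass balance at the limit: 4.400·30.00 + 0.2200·Cₑ = 4.620·67 → Cₑ = 807.0 mg/L.
Load = 0.2200 m³/s × 807.0 g/m³ × 86 400 s/d = 15340 kg/d.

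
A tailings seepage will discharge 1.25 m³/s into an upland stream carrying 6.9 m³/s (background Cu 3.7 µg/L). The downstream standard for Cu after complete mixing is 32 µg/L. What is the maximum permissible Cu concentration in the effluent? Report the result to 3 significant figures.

At the limit, (Qr·Cr + Qe·Cₑ)/(Qr + Qe) = 32:
Cₑ = (8.150·32 − 6.900·3.700) / 1.250 = 188.2 µg/L.

188 µg/L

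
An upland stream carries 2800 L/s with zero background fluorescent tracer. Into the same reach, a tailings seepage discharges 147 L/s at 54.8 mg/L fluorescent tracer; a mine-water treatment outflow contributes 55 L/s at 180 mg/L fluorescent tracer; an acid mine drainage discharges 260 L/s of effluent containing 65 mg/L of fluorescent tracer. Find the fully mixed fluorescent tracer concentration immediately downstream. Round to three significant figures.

After mixing, C = (2800·0 + 147.0·54.80 + 55.00·180.0 + 260.0·65.00) / 3262 = 34860/3262 = 10.69 mg/L.

10.7 mg/L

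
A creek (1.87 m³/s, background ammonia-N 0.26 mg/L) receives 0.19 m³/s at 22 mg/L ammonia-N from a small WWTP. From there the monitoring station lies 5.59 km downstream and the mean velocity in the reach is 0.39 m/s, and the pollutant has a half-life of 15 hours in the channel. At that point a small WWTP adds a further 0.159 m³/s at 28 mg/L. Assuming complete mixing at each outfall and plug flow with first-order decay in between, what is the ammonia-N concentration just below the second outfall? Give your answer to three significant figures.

Mass balance: C = (1.870·0.2600 + 0.1900·22.00) / 2.060 = 4.666/2.060 = 2.265 mg/L; combined flow 2.060 m³/s.
Travel time t = 5.59·1000 / 0.39 = 14330 s = 3.981 h.
Half-life 15 h → k = ln 2 / 15 = 0.04621 h⁻¹ = 1.109 d⁻¹.
After decay, C = 2.265 × e^(−kt) = 2.265 × 0.8319 = 1.884 mg/L.
Second outfall: C = (2.060·1.884 + 0.1590·28.00)/2.219 = 3.756 mg/L.

3.76 mg/L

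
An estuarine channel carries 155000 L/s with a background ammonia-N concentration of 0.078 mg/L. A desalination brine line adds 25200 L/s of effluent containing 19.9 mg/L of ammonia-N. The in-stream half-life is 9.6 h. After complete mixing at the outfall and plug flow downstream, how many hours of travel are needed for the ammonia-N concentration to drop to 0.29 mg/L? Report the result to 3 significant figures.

Mixed concentration C = ΣQC/ΣQ = (155000·0.07800 + 25200·19.90) / 180200 = 513600/180200 = 2.850 mg/L.
Half-life 9.6 h → k = ln 2 / 9.6 = 0.07220 h⁻¹ = 1.733 d⁻¹.
2.850·exp(−k·t) = 0.29 → t = ln(2.850/0.29)/k = 113900 s = 31.65 h.

31.6 h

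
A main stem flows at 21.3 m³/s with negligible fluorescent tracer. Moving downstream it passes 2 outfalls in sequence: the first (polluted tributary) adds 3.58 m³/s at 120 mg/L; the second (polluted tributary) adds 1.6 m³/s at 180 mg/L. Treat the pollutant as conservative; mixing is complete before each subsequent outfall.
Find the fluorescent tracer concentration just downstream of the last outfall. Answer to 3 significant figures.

Below outfall 1: Q → 24.88 m³/s, C = (21.30·0 + 3.580·120.0)/24.88 = 17.27 mg/L.
Below outfall 2: Q → 26.48 m³/s, C = (24.88·17.27 + 1.600·180.0)/26.48 = 27.10 mg/L.

27.1 mg/L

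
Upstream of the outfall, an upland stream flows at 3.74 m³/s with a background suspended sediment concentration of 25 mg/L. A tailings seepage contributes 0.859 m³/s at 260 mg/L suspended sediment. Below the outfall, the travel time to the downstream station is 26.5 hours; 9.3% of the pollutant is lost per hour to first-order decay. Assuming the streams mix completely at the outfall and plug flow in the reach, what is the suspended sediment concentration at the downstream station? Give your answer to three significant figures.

5.19 mg/L

Flow-weighted average: C = (3.740·25.00 + 0.8590·260.0) / 4.599 = 316.8/4.599 = 68.89 mg/L.
9.3%/h lost → k = −ln(1 − 0.093) = 0.09761 h⁻¹.
After decay, C = 68.89 × e^(−kt) = 68.89 × 0.07527 = 5.185 mg/L.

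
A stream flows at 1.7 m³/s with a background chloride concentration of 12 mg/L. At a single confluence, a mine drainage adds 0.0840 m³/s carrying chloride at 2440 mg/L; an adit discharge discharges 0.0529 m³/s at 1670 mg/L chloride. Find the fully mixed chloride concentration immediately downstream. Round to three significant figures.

Mixed concentration C = ΣQC/ΣQ = (1.700·12.00 + 0.08400·2440 + 0.05290·1670) / 1.837 = 313.7/1.837 = 170.8 mg/L.

171 mg/L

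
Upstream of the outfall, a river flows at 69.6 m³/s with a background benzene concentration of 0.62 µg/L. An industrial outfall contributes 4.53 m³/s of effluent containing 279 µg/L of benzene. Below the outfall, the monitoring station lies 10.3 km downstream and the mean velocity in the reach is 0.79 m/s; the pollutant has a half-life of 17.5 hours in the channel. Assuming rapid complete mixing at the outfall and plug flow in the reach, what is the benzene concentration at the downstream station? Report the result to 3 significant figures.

15.3 µg/L

Flow-weighted average: C = (69.60·0.6200 + 4.530·279.0) / 74.13 = 1307/74.13 = 17.63 µg/L.
Travel time t = 10.3·1000 / 0.79 = 13040 s = 3.622 h.
Half-life 17.5 h → k = ln 2 / 17.5 = 0.03961 h⁻¹ = 0.9506 d⁻¹.
Decay over the reach: 17.63·exp(−kt) = 17.63·0.8664 = 15.28 µg/L.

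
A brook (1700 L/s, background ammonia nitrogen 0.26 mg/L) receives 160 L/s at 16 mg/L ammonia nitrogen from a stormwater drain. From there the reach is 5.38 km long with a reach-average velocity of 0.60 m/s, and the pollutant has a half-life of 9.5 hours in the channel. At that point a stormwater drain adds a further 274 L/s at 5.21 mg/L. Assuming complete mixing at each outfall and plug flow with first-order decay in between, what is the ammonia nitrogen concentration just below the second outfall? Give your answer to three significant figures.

Mixed concentration C = ΣQC/ΣQ = (1700·0.2600 + 160.0·16.00) / 1860 = 3002/1860 = 1.614 mg/L; combined flow 1860 L/s.
Travel time t = 5.38·1000 / 0.60 = 8967 s = 2.491 h.
Half-life 9.5 h → k = ln 2 / 9.5 = 0.07296 h⁻¹ = 1.751 d⁻¹.
After decay, C = 1.614 × e^(−kt) = 1.614 × 0.8338 = 1.346 mg/L.
At the second outfall, C = (1860·1.346 + 274.0·5.210) / (1860 + 274.0) = 1.842 mg/L.

1.84 mg/L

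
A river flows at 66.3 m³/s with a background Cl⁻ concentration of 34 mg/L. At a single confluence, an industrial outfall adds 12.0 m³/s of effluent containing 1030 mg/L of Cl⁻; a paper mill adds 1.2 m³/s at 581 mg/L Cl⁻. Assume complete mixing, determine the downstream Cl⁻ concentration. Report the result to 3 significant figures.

Conservation of mass: C = (66.30·34.00 + 12.00·1030 + 1.200·581.0) / 79.50 = 15310/79.50 = 192.6 mg/L.

193 mg/L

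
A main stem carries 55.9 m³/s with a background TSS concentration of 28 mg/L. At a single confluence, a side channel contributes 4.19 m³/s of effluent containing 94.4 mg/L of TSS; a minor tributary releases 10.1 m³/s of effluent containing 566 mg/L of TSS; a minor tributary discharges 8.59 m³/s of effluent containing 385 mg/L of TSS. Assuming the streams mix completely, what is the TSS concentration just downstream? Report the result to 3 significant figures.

Mass balance: C = (55.90·28.00 + 4.190·94.40 + 10.10·566.0 + 8.590·385.0) / 78.78 = 10980/78.78 = 139.4 mg/L.

139 mg/L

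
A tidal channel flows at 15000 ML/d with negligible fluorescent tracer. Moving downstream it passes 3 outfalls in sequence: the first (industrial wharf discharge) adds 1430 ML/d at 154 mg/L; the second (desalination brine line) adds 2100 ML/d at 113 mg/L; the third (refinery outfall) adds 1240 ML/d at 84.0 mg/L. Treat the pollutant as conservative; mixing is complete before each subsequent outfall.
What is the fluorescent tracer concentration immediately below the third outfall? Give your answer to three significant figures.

Outfall 1: combined Q = 16430 ML/d; C = (15000·0 + 1430·154.0)/16430 = 13.40 mg/L.
Outfall 2: combined Q = 18530 ML/d; C = (16430·13.40 + 2100·113.0)/18530 = 24.69 mg/L.
Outfall 3: combined Q = 19770 ML/d; C = (18530·24.69 + 1240·84.00)/19770 = 28.41 mg/L.

28.4 mg/L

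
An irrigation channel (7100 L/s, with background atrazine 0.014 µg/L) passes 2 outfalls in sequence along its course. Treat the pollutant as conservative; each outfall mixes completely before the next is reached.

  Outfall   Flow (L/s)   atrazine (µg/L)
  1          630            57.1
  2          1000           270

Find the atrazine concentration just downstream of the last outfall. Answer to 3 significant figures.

35.1 µg/L

Outfall 1: combined Q = 7730 L/s; C = (7100·0.01400 + 630.0·57.10)/7730 = 4.667 µg/L.
Outfall 2: combined Q = 8730 L/s; C = (7730·4.667 + 1000·270.0)/8730 = 35.06 µg/L.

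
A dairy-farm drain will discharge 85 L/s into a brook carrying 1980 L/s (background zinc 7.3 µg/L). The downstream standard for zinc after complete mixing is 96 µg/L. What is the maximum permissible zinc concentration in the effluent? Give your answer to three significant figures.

2160 µg/L

At the limit, (Qr·Cr + Qe·Cₑ)/(Qr + Qe) = 96:
Cₑ = (2065·96 − 1980·7.300) / 85.00 = 2162 µg/L.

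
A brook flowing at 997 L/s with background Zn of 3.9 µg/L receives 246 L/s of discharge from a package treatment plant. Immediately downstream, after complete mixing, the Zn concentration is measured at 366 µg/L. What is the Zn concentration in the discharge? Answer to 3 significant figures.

1830 µg/L

Mass balance: 997.0·3.900 + 246.0·Cₑ = 1243·366.0
→ Cₑ = (1243·366.0 − 997.0·3.900) / 246.0 = 1834 µg/L.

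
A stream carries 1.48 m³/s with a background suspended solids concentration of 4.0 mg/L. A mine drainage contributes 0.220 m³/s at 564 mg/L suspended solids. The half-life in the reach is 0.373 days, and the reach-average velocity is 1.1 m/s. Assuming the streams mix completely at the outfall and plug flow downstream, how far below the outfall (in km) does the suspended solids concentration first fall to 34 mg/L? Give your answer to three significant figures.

Conservation of mass: C = (1.480·4.000 + 0.2200·564.0) / 1.700 = 130.0/1.700 = 76.47 mg/L.
Half-life 0.373 d → k = ln 2 / 0.373 = 1.858 d⁻¹.
Set 76.47·exp(−k·t) = 34 → t = ln(76.47/34)/k = 37690 s = 10.47 h.
Distance = v·t = 1.1·37690 = 41450 m = 41.45 km.

41.5 km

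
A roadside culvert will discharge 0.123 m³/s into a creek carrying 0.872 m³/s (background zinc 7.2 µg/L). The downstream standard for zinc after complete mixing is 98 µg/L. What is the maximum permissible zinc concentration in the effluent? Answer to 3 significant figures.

742 µg/L

At the limit, (Qr·Cr + Qe·Cₑ)/(Qr + Qe) = 98:
Cₑ = (0.9950·98 − 0.8720·7.200) / 0.1230 = 741.7 µg/L.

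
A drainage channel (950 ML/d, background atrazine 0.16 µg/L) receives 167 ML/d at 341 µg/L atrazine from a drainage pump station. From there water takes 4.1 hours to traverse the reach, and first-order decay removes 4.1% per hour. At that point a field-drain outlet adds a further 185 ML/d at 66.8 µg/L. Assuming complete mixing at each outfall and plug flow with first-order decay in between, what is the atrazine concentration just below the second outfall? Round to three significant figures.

46.4 µg/L

Conservation of mass: C = (950.0·0.1600 + 167.0·341.0) / 1117 = 57100/1117 = 51.12 µg/L; combined flow 1117 ML/d.
4.1%/h lost → k = −ln(1 − 0.041) = 0.04186 h⁻¹.
Decay over the reach: 51.12·exp(−kt) = 51.12·0.8423 = 43.06 µg/L.
Second outfall: C = (1117·43.06 + 185.0·66.80)/1302 = 46.43 µg/L.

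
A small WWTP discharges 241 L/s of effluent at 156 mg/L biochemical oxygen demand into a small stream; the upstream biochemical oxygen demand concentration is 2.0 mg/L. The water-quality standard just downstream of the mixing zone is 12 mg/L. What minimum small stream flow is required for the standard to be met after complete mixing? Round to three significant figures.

Set C_mix = 12: (Q·2.000 + 241.0·156.0) / (Q + 241.0) = 12
→ Q = 241.0·(156.0 − 12)/(12 − 2.000) = 3470 L/s.

3470 L/s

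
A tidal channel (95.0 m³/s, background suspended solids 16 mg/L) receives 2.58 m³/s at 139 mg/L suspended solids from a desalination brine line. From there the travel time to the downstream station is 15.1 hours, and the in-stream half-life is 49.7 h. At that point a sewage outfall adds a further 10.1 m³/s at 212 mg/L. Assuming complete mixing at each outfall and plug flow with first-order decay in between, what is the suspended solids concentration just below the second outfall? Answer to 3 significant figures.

Conservation of mass: C = (95.00·16.00 + 2.580·139.0) / 97.58 = 1879/97.58 = 19.25 mg/L; combined flow 97.58 m³/s.
Half-life 49.7 h → k = ln 2 / 49.7 = 0.01395 h⁻¹ = 0.3347 d⁻¹.
After decay, C = 19.25 × e^(−kt) = 19.25 × 0.8101 = 15.60 mg/L.
At the second outfall, C = (97.58·15.60 + 10.10·212.0) / (97.58 + 10.10) = 34.02 mg/L.

34.0 mg/L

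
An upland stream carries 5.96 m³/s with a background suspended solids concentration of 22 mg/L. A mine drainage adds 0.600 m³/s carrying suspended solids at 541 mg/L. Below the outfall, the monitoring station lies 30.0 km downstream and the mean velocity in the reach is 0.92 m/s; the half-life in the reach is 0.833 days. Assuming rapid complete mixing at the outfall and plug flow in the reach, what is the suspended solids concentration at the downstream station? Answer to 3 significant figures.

After mixing, C = (5.960·22.00 + 0.6000·541.0) / 6.560 = 455.7/6.560 = 69.47 mg/L.
Travel time t = 30.0·1000 / 0.92 = 32610 s = 9.058 h.
Half-life 0.833 d → k = ln 2 / 0.833 = 0.8321 d⁻¹.
Decay over the reach: 69.47·exp(−kt) = 69.47·0.7305 = 50.75 mg/L.

50.7 mg/L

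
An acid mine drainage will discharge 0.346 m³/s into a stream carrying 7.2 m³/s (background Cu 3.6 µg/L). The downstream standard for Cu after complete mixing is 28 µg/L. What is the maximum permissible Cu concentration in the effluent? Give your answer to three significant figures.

At the limit, (Qr·Cr + Qe·Cₑ)/(Qr + Qe) = 28:
Cₑ = (7.546·28 − 7.200·3.600) / 0.3460 = 535.7 µg/L.

536 µg/L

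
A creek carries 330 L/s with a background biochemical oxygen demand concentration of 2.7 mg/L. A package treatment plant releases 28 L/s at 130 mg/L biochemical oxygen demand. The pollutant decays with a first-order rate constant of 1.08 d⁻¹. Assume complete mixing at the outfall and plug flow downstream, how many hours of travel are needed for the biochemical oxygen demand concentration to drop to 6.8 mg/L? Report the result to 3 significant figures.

Conservation of mass: C = (330.0·2.700 + 28.00·130.0) / 358.0 = 4531/358.0 = 12.66 mg/L.
12.66·exp(−k·t) = 6.8 → t = ln(12.66/6.8)/k = 49700 s = 13.81 h.

13.8 h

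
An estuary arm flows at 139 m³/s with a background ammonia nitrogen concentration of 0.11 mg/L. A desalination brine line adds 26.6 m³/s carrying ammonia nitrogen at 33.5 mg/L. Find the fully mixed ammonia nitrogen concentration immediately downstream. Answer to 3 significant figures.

5.47 mg/L

Flow-weighted average: C = (139.0·0.1100 + 26.60·33.50) / 165.6 = 906.4/165.6 = 5.473 mg/L.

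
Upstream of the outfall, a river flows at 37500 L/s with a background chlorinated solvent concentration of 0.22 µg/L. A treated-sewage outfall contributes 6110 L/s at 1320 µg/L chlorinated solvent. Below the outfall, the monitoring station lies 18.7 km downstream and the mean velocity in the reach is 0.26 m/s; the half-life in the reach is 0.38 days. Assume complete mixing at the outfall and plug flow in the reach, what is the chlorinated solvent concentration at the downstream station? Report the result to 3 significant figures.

40.6 µg/L

Mass balance: C = (37500·0.2200 + 6110·1320) / 43610 = 8073000/43610 = 185.1 µg/L.
Travel time t = 18.7·1000 / 0.26 = 71920 s = 19.98 h.
Half-life 0.38 d → k = ln 2 / 0.38 = 1.824 d⁻¹.
After decay, C = 185.1 × e^(−kt) = 185.1 × 0.2191 = 40.55 µg/L.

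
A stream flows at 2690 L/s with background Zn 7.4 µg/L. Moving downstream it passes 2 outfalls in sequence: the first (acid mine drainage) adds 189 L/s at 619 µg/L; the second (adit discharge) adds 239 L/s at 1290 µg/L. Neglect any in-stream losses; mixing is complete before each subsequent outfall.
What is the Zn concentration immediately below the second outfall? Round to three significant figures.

After outfall 1: Q = 2690 + 189.0 = 2879 L/s; C = (2690·7.400 + 189.0·619.0)/2879 = 47.55 µg/L.
After outfall 2: Q = 2879 + 239.0 = 3118 L/s; C = (2879·47.55 + 239.0·1290)/3118 = 142.8 µg/L.

143 µg/L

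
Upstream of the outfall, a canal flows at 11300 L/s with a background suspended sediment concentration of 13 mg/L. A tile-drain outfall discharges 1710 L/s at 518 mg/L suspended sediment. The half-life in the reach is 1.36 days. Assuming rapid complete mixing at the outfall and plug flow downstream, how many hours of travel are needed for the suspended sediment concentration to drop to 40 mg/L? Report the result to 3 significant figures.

After mixing, C = (11300·13.00 + 1710·518.0) / 13010 = 1033000/13010 = 79.38 mg/L.
Half-life 1.36 d → k = ln 2 / 1.36 = 0.5097 d⁻¹.
79.38·exp(−k·t) = 40 → t = ln(79.38/40)/k = 116200 s = 32.27 h.

32.3 h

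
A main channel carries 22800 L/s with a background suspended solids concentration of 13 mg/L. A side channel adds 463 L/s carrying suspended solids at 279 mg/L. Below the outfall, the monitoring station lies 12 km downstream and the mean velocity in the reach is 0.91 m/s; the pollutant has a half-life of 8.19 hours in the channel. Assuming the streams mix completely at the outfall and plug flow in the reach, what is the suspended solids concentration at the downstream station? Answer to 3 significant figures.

Mixed concentration C = ΣQC/ΣQ = (22800·13.00 + 463.0·279.0) / 23260 = 425600/23260 = 18.29 mg/L.
Travel time t = 12·1000 / 0.91 = 13190 s = 3.663 h.
Half-life 8.19 h → k = ln 2 / 8.19 = 0.08463 h⁻¹ = 2.031 d⁻¹.
First-order decay: C = 18.29·exp(−k·t) = 18.29·0.7334 = 13.42 mg/L.

13.4 mg/L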